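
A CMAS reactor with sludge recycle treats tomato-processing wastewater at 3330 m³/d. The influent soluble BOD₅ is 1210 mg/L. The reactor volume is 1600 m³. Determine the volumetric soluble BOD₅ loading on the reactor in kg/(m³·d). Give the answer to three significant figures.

Volumetric loading L_v = Q·S₀ / V = 3330 × 1210 g/m³ / 1600 m³ = 2518 g/(m³·d) = 2.518 kg soluble BOD₅/(m³·d).

L_v ≈ 2.52 kg soluble BOD₅/(m³·d)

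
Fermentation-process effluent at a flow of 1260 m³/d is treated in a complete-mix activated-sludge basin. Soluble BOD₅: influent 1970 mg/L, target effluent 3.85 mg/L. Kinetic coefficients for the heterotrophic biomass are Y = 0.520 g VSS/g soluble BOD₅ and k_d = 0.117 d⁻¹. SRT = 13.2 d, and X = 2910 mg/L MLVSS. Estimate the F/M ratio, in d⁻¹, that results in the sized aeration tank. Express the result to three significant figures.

Rearranging the biomass balance for a CMAS with decay, V = Y·Q·ΔS·θ_c / [X·(1+k_d θ_c)] = 0.520 × 1260 × (1970 − 3.85) × 13.2 / [2910 × (1 + 0.117 × 13.2)] = 1.7×10^7 / 7404 = 2297 m³.
Food-to-microorganism ratio F/M = Q S₀ / (V X) = 1260 × 1970 / (2297 × 2910) = 0.3714 d⁻¹.

F/M ≈ 0.371 d⁻¹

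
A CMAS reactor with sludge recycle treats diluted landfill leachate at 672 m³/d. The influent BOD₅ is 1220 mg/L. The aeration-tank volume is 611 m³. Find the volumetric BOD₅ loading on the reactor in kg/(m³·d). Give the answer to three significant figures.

Volumetric loading L_v = Q·S₀ / V = 672 × 1220 g/m³ / 611.0 m³ = 1342 g/(m³·d) = 1.342 kg BOD₅/(m³·d).

L_v ≈ 1.34 kg BOD₅/(m³·d)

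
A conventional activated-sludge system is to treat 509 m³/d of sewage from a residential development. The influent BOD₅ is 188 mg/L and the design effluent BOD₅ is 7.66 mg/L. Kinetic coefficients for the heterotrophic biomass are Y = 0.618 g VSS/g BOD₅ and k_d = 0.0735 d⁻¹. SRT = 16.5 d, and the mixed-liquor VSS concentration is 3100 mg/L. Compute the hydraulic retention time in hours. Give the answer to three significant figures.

From the SRT design equation V = Y Q (S₀−S) θ_c / [X (1 + k_d θ_c)] = 0.618 × 509 × (188 − 7.66) × 16.5 / [3100 × (1 + 0.0735 × 16.5)] = 9.36×10^5 / 6860 = 136.5 m³.
HRT = V/Q = 136.5 m³ / 509 m³·d⁻¹ = 0.2681 d × 24 = 6.434 h.

τ ≈ 6.43 h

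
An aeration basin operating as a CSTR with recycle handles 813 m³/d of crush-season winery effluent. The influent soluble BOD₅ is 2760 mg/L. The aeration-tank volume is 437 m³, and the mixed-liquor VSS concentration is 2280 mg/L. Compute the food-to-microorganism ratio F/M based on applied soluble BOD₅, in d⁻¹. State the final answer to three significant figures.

F/M ≈ 2.25 d⁻¹

F/M = Q·S₀ / (V·X) = 813 × 2760 / (437.0 × 2280) = 2.252 g soluble BOD₅·(g VSS·d)⁻¹.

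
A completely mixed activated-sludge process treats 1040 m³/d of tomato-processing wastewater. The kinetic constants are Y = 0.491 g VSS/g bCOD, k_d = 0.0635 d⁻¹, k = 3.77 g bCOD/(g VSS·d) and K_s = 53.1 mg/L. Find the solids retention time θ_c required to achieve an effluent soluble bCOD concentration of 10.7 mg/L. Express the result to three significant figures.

θ_c ≈ 4.05 d

From 1/θ_c = Y·k·S/(K_s + S) − k_d: Y·k·S/(K_s+S) = 0.491 × 3.77 × 10.7 / (53.1 + 10.7) = 0.3104 d⁻¹.
θ_c = 1/(μ − k_d) = 1/(0.3104 − 0.0635) = 1/0.2469 = 4.049 d.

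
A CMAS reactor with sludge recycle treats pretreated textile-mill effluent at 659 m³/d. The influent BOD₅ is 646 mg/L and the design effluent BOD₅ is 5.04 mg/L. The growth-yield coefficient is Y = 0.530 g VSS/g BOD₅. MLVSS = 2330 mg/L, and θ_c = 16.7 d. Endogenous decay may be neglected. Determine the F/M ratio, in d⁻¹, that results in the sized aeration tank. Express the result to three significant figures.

With k_d = 0 the design equation reduces to V = Y Q (S₀−S) θ_c / X = 0.530 × 659 × (646 − 5.04) × 16.7 / 2330 = 1605 m³.
F/M = applied load / biomass = Q·S₀/(V·X) = 659 × 646 / (1605 × 2330) = 0.1139 d⁻¹.

F/M ≈ 0.114 d⁻¹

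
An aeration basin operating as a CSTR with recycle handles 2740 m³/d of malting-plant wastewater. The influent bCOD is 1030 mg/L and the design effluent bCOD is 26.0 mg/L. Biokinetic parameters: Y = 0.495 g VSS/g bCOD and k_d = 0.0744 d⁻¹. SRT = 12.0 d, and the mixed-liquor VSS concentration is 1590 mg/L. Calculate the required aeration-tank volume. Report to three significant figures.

Rearranging the biomass balance for a CMAS with decay, V = Y·Q·ΔS·θ_c / [X·(1+k_d θ_c)] = 0.495 × 2740 × (1030 − 26.0) × 12.0 / [1590 × (1 + 0.0744 × 12.0)] = 1.63×10^7 / 3010 = 5430 m³.

V ≈ 5430 m³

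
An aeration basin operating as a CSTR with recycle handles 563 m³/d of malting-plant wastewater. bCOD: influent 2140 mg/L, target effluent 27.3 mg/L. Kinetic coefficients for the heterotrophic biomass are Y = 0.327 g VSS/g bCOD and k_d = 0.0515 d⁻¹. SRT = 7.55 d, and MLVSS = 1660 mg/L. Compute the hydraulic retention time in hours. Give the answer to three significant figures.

τ ≈ 54.3 h

Rearranging the biomass balance for a CMAS with decay, V = Y·Q·ΔS·θ_c / [X·(1+k_d θ_c)] = 0.327 × 563 × (2140 − 27.3) × 7.55 / [1660 × (1 + 0.0515 × 7.55)] = 2.94×10^6 / 2305 = 1274 m³.
τ = V/Q = 1274/563 = 2.262 d, or 54.30 h.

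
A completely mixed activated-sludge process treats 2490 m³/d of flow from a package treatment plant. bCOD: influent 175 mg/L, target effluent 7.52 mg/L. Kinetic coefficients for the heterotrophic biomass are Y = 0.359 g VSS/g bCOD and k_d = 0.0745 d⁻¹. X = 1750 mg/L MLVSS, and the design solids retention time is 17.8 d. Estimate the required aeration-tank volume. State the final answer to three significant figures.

Rearranging the biomass balance for a CMAS with decay, V = Y·Q·ΔS·θ_c / [X·(1+k_d θ_c)] = 0.359 × 2490 × (175 − 7.52) × 17.8 / [1750 × (1 + 0.0745 × 17.8)] = 2.66×10^6 / 4071 = 654.7 m³.

V ≈ 655 m³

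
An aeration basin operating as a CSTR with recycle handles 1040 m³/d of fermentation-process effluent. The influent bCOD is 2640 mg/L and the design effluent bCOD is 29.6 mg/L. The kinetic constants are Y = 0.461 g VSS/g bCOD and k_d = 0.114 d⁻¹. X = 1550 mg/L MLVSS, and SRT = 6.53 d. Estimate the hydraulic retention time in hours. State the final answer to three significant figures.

Rearranging the biomass balance for a CMAS with decay, V = Y·Q·ΔS·θ_c / [X·(1+k_d θ_c)] = 0.461 × 1040 × (2640 − 29.6) × 6.53 / [1550 × (1 + 0.114 × 6.53)] = 8.17×10^6 / 2704 = 3023 m³.
HRT = V/Q = 3023 m³ / 1040 m³·d⁻¹ = 2.906 d × 24 = 69.75 h.

τ ≈ 69.8 h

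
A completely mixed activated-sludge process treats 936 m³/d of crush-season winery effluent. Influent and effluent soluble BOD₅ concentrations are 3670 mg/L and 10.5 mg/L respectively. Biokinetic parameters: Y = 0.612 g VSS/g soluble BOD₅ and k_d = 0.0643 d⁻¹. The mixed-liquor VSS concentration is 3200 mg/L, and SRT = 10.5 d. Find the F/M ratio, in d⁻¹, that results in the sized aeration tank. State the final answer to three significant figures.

Rearranging the biomass balance for a CMAS with decay, V = Y·Q·ΔS·θ_c / [X·(1+k_d θ_c)] = 0.612 × 936 × (3670 − 10.5) × 10.5 / [3200 × (1 + 0.0643 × 10.5)] = 2.2×10^7 / 5360 = 4106 m³.
Food-to-microorganism ratio F/M = Q S₀ / (V X) = 936 × 3670 / (4106 × 3200) = 0.2614 d⁻¹.

F/M ≈ 0.261 d⁻¹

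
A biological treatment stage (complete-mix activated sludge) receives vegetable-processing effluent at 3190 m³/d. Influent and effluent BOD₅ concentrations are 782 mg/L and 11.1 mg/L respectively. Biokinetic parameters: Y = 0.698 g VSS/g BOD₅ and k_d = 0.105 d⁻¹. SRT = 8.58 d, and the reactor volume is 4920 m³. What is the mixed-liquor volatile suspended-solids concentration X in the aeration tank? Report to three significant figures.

X = Y·Q·ΔS·θ_c / [V·(1 + k_d θ_c)] = 0.698 × 3190 × (782 − 11.1) × 8.58 / [4920 × (1 + 0.105 × 8.58)] = 1575 mg/L.

X ≈ 1570 mg/L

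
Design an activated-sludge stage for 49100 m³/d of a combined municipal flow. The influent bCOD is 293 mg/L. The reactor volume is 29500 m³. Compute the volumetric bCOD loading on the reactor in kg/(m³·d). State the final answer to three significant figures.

L_v ≈ 0.488 kg bCOD/(m³·d)

L_v = Q S₀ / V = 49100 × 293 × 10⁻³ / 29500 = 0.4877 kg/(m³·d).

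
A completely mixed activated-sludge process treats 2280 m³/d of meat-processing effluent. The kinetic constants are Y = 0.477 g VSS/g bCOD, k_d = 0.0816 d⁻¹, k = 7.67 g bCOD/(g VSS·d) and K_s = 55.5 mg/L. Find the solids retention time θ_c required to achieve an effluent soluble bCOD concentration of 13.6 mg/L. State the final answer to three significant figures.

θ_c ≈ 1.57 d

At the target effluent, Y k S/(K_s+S) = 0.477×7.67×13.6/69.10 = 0.7201 d⁻¹.
θ_c = 1/(μ − k_d) = 1/(0.7201 − 0.0816) = 1/0.6385 = 1.566 d.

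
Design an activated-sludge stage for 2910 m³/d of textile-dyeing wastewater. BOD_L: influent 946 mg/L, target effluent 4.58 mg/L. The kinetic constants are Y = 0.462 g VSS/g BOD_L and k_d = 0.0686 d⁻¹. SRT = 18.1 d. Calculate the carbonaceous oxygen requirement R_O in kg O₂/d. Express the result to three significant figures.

R_O ≈ 1940 kg O₂/d

Y_obs = Y / (1 + k_d θ_c) = 0.462 / (1 + 0.0686 × 18.1) = 0.462 / 2.242 = 0.2061.
Mass of BOD_L removed per day: Q(S₀ − S) = 2910 × 941.4 g/m³ = 2740 kg/d.
P_X = Y_obs·Q·(S₀ − S) = 0.2061 × 2740 = 564.6 kg VSS/d.
R_O = Q·(S₀ − S) − 1.42·P_X = 2740 − 1.42 × 564.6 = 1938 kg O₂/d.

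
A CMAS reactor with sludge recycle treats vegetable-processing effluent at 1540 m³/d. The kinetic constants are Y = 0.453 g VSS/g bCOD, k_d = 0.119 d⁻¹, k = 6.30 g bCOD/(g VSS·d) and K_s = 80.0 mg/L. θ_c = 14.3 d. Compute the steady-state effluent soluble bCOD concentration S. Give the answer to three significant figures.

For a completely mixed reactor with recycle the Lawrence–McCarty relation gives S = K_s·(1 + k_d·θ_c) / [θ_c·(Y·k − k_d) − 1] = 80.0 × (1 + 0.119 × 14.3) / [14.3 × (0.453 × 6.30 − 0.119) − 1] = 216.1 / 38.11 = 5.672 mg/L.

S ≈ 5.67 mg/L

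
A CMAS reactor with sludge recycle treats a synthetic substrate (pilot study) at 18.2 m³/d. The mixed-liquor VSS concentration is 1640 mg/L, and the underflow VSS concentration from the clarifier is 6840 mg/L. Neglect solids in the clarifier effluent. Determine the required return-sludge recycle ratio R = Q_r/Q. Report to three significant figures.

R ≈ 0.315

R = Q_r/Q = X/(X_r − X) = 1640 / (6840 − 1640) = 0.3154.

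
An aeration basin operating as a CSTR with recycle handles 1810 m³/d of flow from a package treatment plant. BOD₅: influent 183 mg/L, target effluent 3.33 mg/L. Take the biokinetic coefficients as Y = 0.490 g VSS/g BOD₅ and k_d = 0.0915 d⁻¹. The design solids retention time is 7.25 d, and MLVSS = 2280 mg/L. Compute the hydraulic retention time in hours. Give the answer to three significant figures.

τ ≈ 4.04 h

Rearranging the biomass balance for a CMAS with decay, V = Y·Q·ΔS·θ_c / [X·(1+k_d θ_c)] = 0.490 × 1810 × (183 − 3.33) × 7.25 / [2280 × (1 + 0.0915 × 7.25)] = 1.16×10^6 / 3792 = 304.6 m³.
τ = V/Q = 304.6/1810 = 0.1683 d, or 4.039 h.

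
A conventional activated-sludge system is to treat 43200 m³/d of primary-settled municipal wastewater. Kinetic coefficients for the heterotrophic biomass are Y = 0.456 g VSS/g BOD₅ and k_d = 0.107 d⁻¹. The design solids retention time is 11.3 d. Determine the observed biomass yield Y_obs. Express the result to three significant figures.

Correct the yield for decay: Y_obs = Y/(1 + k_d θ_c) = 0.456 / (1 + 0.107 × 11.3) = 0.456 / 2.209 = 0.2064.

Y_obs ≈ 0.206 g VSS/g BOD₅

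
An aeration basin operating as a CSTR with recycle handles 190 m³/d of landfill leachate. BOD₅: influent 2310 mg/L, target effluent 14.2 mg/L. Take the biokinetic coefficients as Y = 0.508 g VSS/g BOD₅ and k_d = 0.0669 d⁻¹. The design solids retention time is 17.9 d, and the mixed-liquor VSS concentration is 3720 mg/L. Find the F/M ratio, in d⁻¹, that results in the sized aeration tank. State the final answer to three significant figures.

F/M ≈ 0.243 d⁻¹

Rearranging the biomass balance for a CMAS with decay, V = Y·Q·ΔS·θ_c / [X·(1+k_d θ_c)] = 0.508 × 190 × (2310 − 14.2) × 17.9 / [3720 × (1 + 0.0669 × 17.9)] = 3.97×10^6 / 8175 = 485.2 m³.
F/M = Q·S₀ / (V·X) = 190 × 2310 / (485.2 × 3720) = 0.2432 g BOD₅·(g VSS·d)⁻¹.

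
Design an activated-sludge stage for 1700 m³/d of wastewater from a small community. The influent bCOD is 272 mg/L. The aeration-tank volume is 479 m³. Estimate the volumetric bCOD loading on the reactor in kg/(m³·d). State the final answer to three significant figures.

Applied bCOD load per unit volume = Q·S₀/V = (1700 × 272/1000)/479.0 = 0.9653 kg bCOD·m⁻³·d⁻¹.

L_v ≈ 0.965 kg bCOD/(m³·d)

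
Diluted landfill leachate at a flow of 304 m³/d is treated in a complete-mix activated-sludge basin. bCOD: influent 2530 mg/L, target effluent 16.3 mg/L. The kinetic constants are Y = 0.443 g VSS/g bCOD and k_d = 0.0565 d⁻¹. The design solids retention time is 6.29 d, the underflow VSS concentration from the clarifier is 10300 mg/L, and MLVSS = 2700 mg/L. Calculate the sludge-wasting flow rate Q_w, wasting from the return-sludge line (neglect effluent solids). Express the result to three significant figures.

Steady-state biomass mass balance: V·X·(1 + k_d·θ_c) = Y·Q·(S₀ − S)·θ_c, so V = 0.443 × 304 × (2530 − 16.3) × 6.29 / [2700 × (1 + 0.0565 × 6.29)] = 2.13×10^6 / 3660 = 581.9 m³.
θ_c = V·X/(Q_w·X_r) when wasting from the recycle, so Q_w = V·X/(θ_c·X_r) = 581.9 × 2700 / (6.29 × 10300) = 24.25 m³/d.

Q_w ≈ 24.2 m³/d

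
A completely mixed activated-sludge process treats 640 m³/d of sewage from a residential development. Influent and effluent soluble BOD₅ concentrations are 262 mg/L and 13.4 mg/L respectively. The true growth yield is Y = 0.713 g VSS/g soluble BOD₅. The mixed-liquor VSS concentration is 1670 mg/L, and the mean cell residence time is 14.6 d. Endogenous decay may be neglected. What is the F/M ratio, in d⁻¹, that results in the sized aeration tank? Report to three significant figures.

With k_d = 0 the design equation reduces to V = Y Q (S₀−S) θ_c / X = 0.713 × 640 × (262 − 13.4) × 14.6 / 1670 = 991.8 m³.
F/M = applied load / biomass = Q·S₀/(V·X) = 640 × 262 / (991.8 × 1670) = 0.1012 d⁻¹.

F/M ≈ 0.101 d⁻¹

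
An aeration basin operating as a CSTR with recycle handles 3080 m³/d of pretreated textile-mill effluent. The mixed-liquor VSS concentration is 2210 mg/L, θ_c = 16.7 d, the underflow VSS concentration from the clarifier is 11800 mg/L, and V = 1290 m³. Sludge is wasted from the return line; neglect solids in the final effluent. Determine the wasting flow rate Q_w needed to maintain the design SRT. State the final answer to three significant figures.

Wasting from the return line (neglecting effluent solids): Q_w = V·X / (θ_c·X_r) = 1290 × 2210 / (16.7 × 11800) = 14.47 m³/d.

Q_w ≈ 14.5 m³/d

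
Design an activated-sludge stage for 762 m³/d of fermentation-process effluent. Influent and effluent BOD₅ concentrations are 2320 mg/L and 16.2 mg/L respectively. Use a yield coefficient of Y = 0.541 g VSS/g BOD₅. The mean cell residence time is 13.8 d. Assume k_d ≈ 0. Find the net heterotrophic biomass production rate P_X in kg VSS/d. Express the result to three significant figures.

P_X ≈ 950 kg VSS/d

No decay correction is needed, so Y_obs = Y = 0.541.
Substrate removed = Q·(S₀ − S) = 762 m³/d × (2320 − 16.2) g/m³ = 1.76×10^6 g/d = 1755 kg/d.
So the net sludge growth is P_X = 0.5410 × 1755 = 949.7 kg VSS/d.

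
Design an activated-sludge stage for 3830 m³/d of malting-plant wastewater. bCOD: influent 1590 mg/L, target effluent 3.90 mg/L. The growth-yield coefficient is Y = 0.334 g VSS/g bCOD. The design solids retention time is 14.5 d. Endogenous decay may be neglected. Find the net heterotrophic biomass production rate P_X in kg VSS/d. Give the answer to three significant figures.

No decay correction is needed, so Y_obs = Y = 0.334.
Q·(S₀ − S) = 3830 × (1590 − 3.90) × 10⁻³ = 6075 kg/d removed.
P_X = Y_obs · Q(S₀ − S) = 0.3340 × 6075 = 2029 kg VSS/d.

P_X ≈ 2030 kg VSS/d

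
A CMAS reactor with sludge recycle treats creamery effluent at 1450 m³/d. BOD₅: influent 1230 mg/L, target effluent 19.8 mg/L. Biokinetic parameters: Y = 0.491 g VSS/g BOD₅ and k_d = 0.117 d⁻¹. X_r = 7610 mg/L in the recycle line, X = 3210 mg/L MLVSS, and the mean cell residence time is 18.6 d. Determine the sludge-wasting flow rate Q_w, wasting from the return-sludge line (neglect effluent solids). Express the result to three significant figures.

Steady-state biomass mass balance: V·X·(1 + k_d·θ_c) = Y·Q·(S₀ − S)·θ_c, so V = 0.491 × 1450 × (1230 − 19.8) × 18.6 / [3210 × (1 + 0.117 × 18.6)] = 1.6×10^7 / 10196 = 1572 m³.
θ_c = V·X/(Q_w·X_r) when wasting from the recycle, so Q_w = V·X/(θ_c·X_r) = 1572 × 3210 / (18.6 × 7610) = 35.65 m³/d.

Q_w ≈ 35.6 m³/d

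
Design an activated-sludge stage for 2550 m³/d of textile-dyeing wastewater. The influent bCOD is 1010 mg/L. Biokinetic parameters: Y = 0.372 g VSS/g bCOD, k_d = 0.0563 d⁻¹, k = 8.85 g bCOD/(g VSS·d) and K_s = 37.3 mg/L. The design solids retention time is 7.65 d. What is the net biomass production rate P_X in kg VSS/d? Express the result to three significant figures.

Effluent substrate depends only on kinetics and SRT: S = K_s(1 + k_d θ_c) / [θ_c(Yk − k_d) − 1] = 37.3 × (1 + 0.0563 × 7.65) / [7.65 × (0.372 × 8.85 − 0.0563) − 1] = 53.36 / 23.75 = 2.247 mg/L.
The observed yield is Y_obs = Y/(1 + k_d·θ_c) = 0.372 / (1 + 0.0563 × 7.65) = 0.372 / 1.431 = 0.2600 g VSS per g bCOD removed.
ΔS = 1010 − 2.25 = 1008 mg/L, so the substrate removal rate is 2550 × 1008/1000 = 2570 kg bCOD/d.
P_X = Y_obs · Q(S₀ − S) = 0.2600 × 2570 = 668.2 kg VSS/d.

P_X ≈ 668 kg VSS/d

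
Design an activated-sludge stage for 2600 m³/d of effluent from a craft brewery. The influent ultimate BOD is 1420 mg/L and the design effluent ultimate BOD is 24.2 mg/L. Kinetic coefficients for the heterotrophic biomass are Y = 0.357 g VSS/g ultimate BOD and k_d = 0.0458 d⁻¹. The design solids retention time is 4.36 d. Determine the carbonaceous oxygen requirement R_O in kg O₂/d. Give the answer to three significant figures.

Observed yield with endogenous decay: Y_obs = Y / (1 + k_d·θ_c) = 0.357 / (1 + 0.0458 × 4.36) = 0.357 / 1.200 = 0.2976 g VSS/g ultimate BOD.
Q·(S₀ − S) = 2600 × (1420 − 24.2) × 10⁻³ = 3629 kg/d removed.
Biomass synthesised: P_X = Y_obs × 3629 = 1080 kg VSS/d.
R_O = Q·(S₀ − S) − 1.42·P_X = 3629 − 1.42 × 1080 = 2096 kg O₂/d.

R_O ≈ 2100 kg O₂/d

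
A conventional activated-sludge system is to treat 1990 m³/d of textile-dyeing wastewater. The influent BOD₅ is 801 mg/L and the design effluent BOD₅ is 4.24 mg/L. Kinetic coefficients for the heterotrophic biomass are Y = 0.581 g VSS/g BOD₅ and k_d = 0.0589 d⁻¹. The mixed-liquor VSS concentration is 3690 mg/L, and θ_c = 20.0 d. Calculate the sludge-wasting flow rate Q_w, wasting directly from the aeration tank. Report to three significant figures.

Steady-state biomass mass balance: V·X·(1 + k_d·θ_c) = Y·Q·(S₀ − S)·θ_c, so V = 0.581 × 1990 × (801 − 4.24) × 20.0 / [3690 × (1 + 0.0589 × 20.0)] = 1.84×10^7 / 8037 = 2292 m³.
With mixed-liquor wasting, θ_c = V/Q_w, so Q_w = V/θ_c = 2292/20.0 = 114.6 m³/d.

Q_w ≈ 115 m³/d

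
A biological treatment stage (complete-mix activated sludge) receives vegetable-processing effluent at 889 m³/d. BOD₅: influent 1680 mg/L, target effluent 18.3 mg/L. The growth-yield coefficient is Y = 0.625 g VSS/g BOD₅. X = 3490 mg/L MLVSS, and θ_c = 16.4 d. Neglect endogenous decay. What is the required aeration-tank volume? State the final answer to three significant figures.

Biomass mass balance (decay neglected): V·X = Y·Q·(S₀ − S)·θ_c, so V = 0.625 × 889 × (1680 − 18.3) × 16.4 / 3490 = 4339 m³.

V ≈ 4340 m³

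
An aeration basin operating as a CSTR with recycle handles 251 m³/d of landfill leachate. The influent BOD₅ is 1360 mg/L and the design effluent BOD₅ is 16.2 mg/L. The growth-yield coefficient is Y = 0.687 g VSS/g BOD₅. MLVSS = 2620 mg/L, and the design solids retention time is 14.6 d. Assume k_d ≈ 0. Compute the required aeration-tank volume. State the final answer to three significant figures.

V ≈ 1290 m³

V·X = Y·Q·ΔS·θ_c gives V = 0.687 × 251 × (1360 − 16.2) × 14.6 / 2620 = 1291 m³.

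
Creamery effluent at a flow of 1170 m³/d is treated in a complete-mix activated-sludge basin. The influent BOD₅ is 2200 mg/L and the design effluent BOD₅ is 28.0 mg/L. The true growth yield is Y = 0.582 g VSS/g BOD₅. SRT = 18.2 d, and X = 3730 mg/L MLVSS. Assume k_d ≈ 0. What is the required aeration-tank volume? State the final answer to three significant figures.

V ≈ 7220 m³

With k_d = 0 the design equation reduces to V = Y Q (S₀−S) θ_c / X = 0.582 × 1170 × (2200 − 28.0) × 18.2 / 3730 = 7217 m³.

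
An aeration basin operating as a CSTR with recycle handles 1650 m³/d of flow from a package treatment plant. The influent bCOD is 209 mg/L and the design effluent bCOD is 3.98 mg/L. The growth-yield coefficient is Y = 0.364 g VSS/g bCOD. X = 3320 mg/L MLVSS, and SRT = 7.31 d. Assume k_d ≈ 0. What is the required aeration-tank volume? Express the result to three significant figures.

With k_d = 0 the design equation reduces to V = Y Q (S₀−S) θ_c / X = 0.364 × 1650 × (209 − 3.98) × 7.31 / 3320 = 271.1 m³.

V ≈ 271 m³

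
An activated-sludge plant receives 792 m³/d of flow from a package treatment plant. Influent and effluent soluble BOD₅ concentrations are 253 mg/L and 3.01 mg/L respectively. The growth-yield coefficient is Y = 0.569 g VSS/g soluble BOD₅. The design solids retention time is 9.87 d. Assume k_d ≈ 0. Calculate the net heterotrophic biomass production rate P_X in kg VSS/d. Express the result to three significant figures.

P_X ≈ 113 kg VSS/d

Since k_d ≈ 0, Y_obs = Y = 0.569 g VSS/g soluble BOD₅.
Q·(S₀ − S) = 792 × (253 − 3.01) × 10⁻³ = 198.0 kg/d removed.
So the net sludge growth is P_X = 0.5690 × 198.0 = 112.7 kg VSS/d.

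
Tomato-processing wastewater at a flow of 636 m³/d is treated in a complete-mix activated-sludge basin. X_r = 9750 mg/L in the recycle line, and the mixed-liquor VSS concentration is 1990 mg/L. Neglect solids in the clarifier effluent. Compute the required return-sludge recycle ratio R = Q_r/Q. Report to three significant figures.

R ≈ 0.256

Solids balance on the clarifier gives (1+R)X = R·X_r, so R = X/(X_r − X) = 1990 / (9750 − 1990) = 0.2564.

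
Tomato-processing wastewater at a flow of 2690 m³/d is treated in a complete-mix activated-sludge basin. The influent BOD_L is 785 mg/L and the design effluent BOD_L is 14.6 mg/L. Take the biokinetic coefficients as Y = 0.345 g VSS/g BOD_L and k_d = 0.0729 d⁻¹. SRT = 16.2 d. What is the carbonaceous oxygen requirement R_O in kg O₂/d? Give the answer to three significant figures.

R_O ≈ 1610 kg O₂/d

Correct the yield for decay: Y_obs = Y/(1 + k_d θ_c) = 0.345 / (1 + 0.0729 × 16.2) = 0.345 / 2.181 = 0.1582.
Substrate removed = Q·(S₀ − S) = 2690 m³/d × (785 − 14.6) g/m³ = 2.07×10^6 g/d = 2072 kg/d.
Net sludge production P_X = 0.1582 × 2072 = 327.8 kg VSS/d.
R_O = Q·ΔS − 1.42 P_X = 2072 − 465.5 = 1607 kg O₂/d.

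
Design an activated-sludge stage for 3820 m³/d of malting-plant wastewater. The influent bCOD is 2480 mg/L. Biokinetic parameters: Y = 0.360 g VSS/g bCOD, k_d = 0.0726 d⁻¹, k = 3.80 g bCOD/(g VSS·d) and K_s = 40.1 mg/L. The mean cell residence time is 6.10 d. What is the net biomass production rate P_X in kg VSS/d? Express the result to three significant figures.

Effluent substrate depends only on kinetics and SRT: S = K_s(1 + k_d θ_c) / [θ_c(Yk − k_d) − 1] = 40.1 × (1 + 0.0726 × 6.10) / [6.10 × (0.360 × 3.80 − 0.0726) − 1] = 57.86 / 6.902 = 8.383 mg/L.
The observed yield is Y_obs = Y/(1 + k_d·θ_c) = 0.360 / (1 + 0.0726 × 6.10) = 0.360 / 1.443 = 0.2495 g VSS per g bCOD removed.
ΔS = 2480 − 8.38 = 2472 mg/L, so the substrate removal rate is 3820 × 2472/1000 = 9442 kg bCOD/d.
Biomass produced: P_X = Y_obs·Q·ΔS = 0.2495 × 9442 ≈ 2356 kg VSS/d.

P_X ≈ 2360 kg VSS/d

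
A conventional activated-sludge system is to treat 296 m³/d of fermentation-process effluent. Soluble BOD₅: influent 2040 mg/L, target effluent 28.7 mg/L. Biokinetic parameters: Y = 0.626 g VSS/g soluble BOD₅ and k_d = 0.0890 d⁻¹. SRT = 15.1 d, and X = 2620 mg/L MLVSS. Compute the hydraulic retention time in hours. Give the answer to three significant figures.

τ ≈ 74.3 h

Rearranging the biomass balance for a CMAS with decay, V = Y·Q·ΔS·θ_c / [X·(1+k_d θ_c)] = 0.626 × 296 × (2040 − 28.7) × 15.1 / [2620 × (1 + 0.0890 × 15.1)] = 5.63×10^6 / 6141 = 916.4 m³.
τ = V/Q = 916.4/296 = 3.096 d, or 74.30 h.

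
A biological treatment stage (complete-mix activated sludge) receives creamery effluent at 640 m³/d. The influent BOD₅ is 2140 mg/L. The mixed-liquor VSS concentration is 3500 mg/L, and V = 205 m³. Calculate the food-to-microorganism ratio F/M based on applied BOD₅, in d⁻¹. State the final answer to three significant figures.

F/M ≈ 1.91 d⁻¹

F/M = Q·S₀ / (V·X) = 640 × 2140 / (205.0 × 3500) = 1.909 g BOD₅·(g VSS·d)⁻¹.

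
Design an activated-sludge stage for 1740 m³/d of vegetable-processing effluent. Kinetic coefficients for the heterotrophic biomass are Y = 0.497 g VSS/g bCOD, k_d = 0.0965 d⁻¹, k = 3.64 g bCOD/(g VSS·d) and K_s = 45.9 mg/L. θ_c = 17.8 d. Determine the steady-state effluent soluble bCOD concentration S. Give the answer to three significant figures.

For a completely mixed reactor with recycle the Lawrence–McCarty relation gives S = K_s·(1 + k_d·θ_c) / [θ_c·(Y·k − k_d) − 1] = 45.9 × (1 + 0.0965 × 17.8) / [17.8 × (0.497 × 3.64 − 0.0965) − 1] = 124.7 / 29.48 = 4.231 mg/L.

S ≈ 4.23 mg/L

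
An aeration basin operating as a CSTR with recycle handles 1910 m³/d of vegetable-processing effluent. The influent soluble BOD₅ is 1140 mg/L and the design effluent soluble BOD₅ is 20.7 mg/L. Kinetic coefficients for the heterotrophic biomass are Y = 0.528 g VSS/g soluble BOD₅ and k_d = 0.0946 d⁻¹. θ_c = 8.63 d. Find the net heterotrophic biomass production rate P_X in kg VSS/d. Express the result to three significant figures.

The observed yield is Y_obs = Y/(1 + k_d·θ_c) = 0.528 / (1 + 0.0946 × 8.63) = 0.528 / 1.816 = 0.2907 g VSS per g soluble BOD₅ removed.
Q·(S₀ − S) = 1910 × (1140 − 20.7) × 10⁻³ = 2138 kg/d removed.
P_X = Y_obs · Q(S₀ − S) = 0.2907 × 2138 = 621.4 kg VSS/d.

P_X ≈ 621 kg VSS/d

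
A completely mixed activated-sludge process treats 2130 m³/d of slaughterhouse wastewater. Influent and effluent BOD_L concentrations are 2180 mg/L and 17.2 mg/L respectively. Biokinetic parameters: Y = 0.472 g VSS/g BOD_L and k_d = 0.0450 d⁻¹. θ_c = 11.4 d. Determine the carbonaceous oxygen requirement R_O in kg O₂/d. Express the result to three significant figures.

R_O ≈ 2570 kg O₂/d

Observed yield with endogenous decay: Y_obs = Y / (1 + k_d·θ_c) = 0.472 / (1 + 0.0450 × 11.4) = 0.472 / 1.513 = 0.3120 g VSS/g BOD_L.
Q·(S₀ − S) = 2130 × (2180 − 17.2) × 10⁻³ = 4607 kg/d removed.
Net sludge production P_X = 0.3120 × 4607 = 1437 kg VSS/d.
R_O = Q·(S₀ − S) − 1.42·P_X = 4607 − 1.42 × 1437 = 2566 kg O₂/d.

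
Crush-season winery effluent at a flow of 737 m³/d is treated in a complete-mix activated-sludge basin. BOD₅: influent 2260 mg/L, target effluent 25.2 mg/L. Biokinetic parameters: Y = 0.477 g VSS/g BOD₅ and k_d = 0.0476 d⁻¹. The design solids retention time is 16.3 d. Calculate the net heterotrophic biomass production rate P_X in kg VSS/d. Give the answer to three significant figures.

Observed yield with endogenous decay: Y_obs = Y / (1 + k_d·θ_c) = 0.477 / (1 + 0.0476 × 16.3) = 0.477 / 1.776 = 0.2686 g VSS/g BOD₅.
Substrate removed = Q·(S₀ − S) = 737 m³/d × (2260 − 25.2) g/m³ = 1.65×10^6 g/d = 1647 kg/d.
Net biomass production P_X = Y_obs × Q·(S₀ − S) = 0.2686 × 1647 = 442.4 kg VSS/d.

P_X ≈ 442 kg VSS/d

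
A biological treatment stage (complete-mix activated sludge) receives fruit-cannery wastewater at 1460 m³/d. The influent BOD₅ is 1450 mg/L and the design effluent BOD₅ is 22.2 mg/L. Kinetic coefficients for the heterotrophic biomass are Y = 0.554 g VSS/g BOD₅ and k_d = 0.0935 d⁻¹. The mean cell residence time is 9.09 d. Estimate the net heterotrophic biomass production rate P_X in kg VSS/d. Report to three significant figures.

Y_obs = Y / (1 + k_d θ_c) = 0.554 / (1 + 0.0935 × 9.09) = 0.554 / 1.850 = 0.2995.
Q·(S₀ − S) = 1460 × (1450 − 22.2) × 10⁻³ = 2085 kg/d removed.
So the net sludge growth is P_X = 0.2995 × 2085 = 624.3 kg VSS/d.

P_X ≈ 624 kg VSS/d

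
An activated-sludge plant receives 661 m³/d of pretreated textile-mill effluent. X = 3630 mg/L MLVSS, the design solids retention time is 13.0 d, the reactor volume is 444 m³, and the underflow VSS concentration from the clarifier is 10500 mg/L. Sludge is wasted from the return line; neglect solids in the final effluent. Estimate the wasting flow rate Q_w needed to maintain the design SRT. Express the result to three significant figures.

Q_w ≈ 11.8 m³/d

θ_c = V·X/(Q_w·X_r) when wasting from the recycle, so Q_w = V·X/(θ_c·X_r) = 444.0 × 3630 / (13.0 × 10500) = 11.81 m³/d.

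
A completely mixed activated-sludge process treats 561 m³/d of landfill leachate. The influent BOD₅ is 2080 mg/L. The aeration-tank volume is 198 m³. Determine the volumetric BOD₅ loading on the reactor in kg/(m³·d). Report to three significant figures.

L_v ≈ 5.89 kg BOD₅/(m³·d)

L_v = Q S₀ / V = 561 × 2080 × 10⁻³ / 198.0 = 5.893 kg/(m³·d).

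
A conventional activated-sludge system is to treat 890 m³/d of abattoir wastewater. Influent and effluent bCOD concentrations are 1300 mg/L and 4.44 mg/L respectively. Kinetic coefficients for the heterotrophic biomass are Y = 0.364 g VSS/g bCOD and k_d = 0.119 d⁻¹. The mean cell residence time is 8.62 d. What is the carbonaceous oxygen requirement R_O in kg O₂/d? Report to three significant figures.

R_O ≈ 859 kg O₂/d

Y_obs = Y / (1 + k_d θ_c) = 0.364 / (1 + 0.119 × 8.62) = 0.364 / 2.026 = 0.1797.
ΔS = 1300 − 4.44 = 1296 mg/L, so the substrate removal rate is 890 × 1296/1000 = 1153 kg bCOD/d.
Biomass synthesised: P_X = Y_obs × 1153 = 207.2 kg VSS/d.
R_O = Q·ΔS − 1.42 P_X = 1153 − 294.2 = 858.8 kg O₂/d.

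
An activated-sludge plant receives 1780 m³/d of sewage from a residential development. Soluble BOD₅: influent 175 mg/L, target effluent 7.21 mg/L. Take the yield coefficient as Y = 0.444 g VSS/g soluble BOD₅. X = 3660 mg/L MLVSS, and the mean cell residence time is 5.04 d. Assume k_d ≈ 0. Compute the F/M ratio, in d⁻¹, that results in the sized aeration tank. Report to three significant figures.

Biomass mass balance (decay neglected): V·X = Y·Q·(S₀ − S)·θ_c, so V = 0.444 × 1780 × (175 − 7.21) × 5.04 / 3660 = 182.6 m³.
Food-to-microorganism ratio F/M = Q S₀ / (V X) = 1780 × 175 / (182.6 × 3660) = 0.4661 d⁻¹.

F/M ≈ 0.466 d⁻¹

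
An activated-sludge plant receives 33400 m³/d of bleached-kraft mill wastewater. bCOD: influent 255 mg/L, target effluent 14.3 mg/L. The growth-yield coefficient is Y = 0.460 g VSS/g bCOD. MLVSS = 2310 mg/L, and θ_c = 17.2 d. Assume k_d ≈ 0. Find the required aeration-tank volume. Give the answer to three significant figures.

V ≈ 27500 m³

With k_d = 0 the design equation reduces to V = Y Q (S₀−S) θ_c / X = 0.460 × 33400 × (255 − 14.3) × 17.2 / 2310 = 27536 m³.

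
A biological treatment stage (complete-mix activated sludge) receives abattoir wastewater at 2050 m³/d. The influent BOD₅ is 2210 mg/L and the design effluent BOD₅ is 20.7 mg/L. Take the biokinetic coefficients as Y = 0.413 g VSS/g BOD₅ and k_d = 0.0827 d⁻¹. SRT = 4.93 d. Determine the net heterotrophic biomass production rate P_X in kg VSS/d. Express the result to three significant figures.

Y_obs = Y / (1 + k_d θ_c) = 0.413 / (1 + 0.0827 × 4.93) = 0.413 / 1.408 = 0.2934.
Mass of BOD₅ removed per day: Q(S₀ − S) = 2050 × 2189 g/m³ = 4488 kg/d.
Biomass produced: P_X = Y_obs·Q·ΔS = 0.2934 × 4488 ≈ 1317 kg VSS/d.

P_X ≈ 1320 kg VSS/d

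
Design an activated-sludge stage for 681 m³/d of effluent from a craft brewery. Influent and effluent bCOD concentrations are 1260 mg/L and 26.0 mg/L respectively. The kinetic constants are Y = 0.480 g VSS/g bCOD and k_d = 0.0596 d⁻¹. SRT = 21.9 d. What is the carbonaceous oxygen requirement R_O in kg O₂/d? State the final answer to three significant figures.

Correct the yield for decay: Y_obs = Y/(1 + k_d θ_c) = 0.480 / (1 + 0.0596 × 21.9) = 0.480 / 2.305 = 0.2082.
Substrate removed = Q·(S₀ − S) = 681 m³/d × (1260 − 26.0) g/m³ = 8.4×10^5 g/d = 840.4 kg/d.
P_X = Y_obs·Q·(S₀ − S) = 0.2082 × 840.4 = 175.0 kg VSS/d.
R_O = Q·(S₀ − S) − 1.42·P_X = 840.4 − 1.42 × 175.0 = 591.9 kg O₂/d.

R_O ≈ 592 kg O₂/d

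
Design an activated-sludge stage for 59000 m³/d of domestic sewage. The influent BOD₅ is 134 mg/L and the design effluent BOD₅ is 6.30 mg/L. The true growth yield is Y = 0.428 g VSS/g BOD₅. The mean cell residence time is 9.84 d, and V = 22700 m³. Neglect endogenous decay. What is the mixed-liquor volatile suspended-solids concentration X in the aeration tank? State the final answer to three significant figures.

X = Y·Q·ΔS·θ_c / V = 0.428 × 59000 × (134 − 6.30) × 9.84 / 22700 = 1398 mg/L.

X ≈ 1400 mg/L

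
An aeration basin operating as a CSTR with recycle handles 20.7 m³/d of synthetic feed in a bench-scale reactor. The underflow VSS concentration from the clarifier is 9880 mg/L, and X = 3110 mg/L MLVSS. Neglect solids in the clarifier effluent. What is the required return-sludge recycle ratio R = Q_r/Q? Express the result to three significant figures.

R ≈ 0.459

Mass balance around the secondary clarifier (neglecting effluent solids): R = X / (X_r − X) = 3110 / (9880 − 3110) = 0.4594.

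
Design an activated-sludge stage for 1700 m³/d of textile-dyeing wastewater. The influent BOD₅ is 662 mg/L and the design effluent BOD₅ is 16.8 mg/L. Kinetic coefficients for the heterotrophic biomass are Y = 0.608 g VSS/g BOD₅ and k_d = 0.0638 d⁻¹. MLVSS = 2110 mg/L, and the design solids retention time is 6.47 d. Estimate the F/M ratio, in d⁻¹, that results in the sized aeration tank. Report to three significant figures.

Steady-state biomass mass balance: V·X·(1 + k_d·θ_c) = Y·Q·(S₀ − S)·θ_c, so V = 0.608 × 1700 × (662 − 16.8) × 6.47 / [2110 × (1 + 0.0638 × 6.47)] = 4.31×10^6 / 2981 = 1447 m³.
F/M = applied load / biomass = Q·S₀/(V·X) = 1700 × 662 / (1447 × 2110) = 0.3685 d⁻¹.

F/M ≈ 0.368 d⁻¹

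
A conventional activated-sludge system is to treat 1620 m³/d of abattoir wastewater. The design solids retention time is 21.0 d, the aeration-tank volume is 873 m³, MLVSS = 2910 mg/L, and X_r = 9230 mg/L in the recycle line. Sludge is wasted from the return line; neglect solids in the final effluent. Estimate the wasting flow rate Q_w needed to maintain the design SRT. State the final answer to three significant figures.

Q_w = (V·X)/(θ_c X_r) = 873.0 × 2910 / (21.0 × 9230) = 13.11 m³/d.

Q_w ≈ 13.1 m³/d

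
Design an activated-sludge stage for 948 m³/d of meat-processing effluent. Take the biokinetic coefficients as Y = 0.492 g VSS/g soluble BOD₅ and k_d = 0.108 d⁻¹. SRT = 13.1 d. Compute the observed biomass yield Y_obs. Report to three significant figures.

Observed yield with endogenous decay: Y_obs = Y / (1 + k_d·θ_c) = 0.492 / (1 + 0.108 × 13.1) = 0.492 / 2.415 = 0.2037 g VSS/g soluble BOD₅.

Y_obs ≈ 0.204 g VSS/g soluble BOD₅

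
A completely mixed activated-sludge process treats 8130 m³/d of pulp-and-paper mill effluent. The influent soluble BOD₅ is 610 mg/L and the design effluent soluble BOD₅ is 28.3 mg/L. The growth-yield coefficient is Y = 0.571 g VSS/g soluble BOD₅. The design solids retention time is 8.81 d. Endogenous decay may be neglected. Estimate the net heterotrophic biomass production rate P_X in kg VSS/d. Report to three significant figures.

With endogenous decay neglected, the observed yield equals the true yield: Y_obs = Y = 0.571 g VSS/g soluble BOD₅.
Mass of soluble BOD₅ removed per day: Q(S₀ − S) = 8130 × 581.7 g/m³ = 4729 kg/d.
Net biomass production P_X = Y_obs × Q·(S₀ − S) = 0.5710 × 4729 = 2700 kg VSS/d.

P_X ≈ 2700 kg VSS/d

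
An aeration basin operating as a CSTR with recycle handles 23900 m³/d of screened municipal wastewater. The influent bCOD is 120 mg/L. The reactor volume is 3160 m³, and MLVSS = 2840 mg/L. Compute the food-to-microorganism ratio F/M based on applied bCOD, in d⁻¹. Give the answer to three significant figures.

F/M = Q·S₀ / (V·X) = 23900 × 120 / (3160 × 2840) = 0.3196 g bCOD·(g VSS·d)⁻¹.

F/M ≈ 0.320 d⁻¹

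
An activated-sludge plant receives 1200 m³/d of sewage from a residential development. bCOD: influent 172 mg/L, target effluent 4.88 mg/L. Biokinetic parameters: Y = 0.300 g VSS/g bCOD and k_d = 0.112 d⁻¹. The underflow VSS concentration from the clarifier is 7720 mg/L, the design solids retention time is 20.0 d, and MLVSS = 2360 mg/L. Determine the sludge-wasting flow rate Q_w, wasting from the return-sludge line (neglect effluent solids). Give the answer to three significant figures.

From the SRT design equation V = Y Q (S₀−S) θ_c / [X (1 + k_d θ_c)] = 0.300 × 1200 × (172 − 4.88) × 20.0 / [2360 × (1 + 0.112 × 20.0)] = 1.2×10^6 / 7646 = 157.4 m³.
θ_c = V·X/(Q_w·X_r) when wasting from the recycle, so Q_w = V·X/(θ_c·X_r) = 157.4 × 2360 / (20.0 × 7720) = 2.405 m³/d.

Q_w ≈ 2.41 m³/d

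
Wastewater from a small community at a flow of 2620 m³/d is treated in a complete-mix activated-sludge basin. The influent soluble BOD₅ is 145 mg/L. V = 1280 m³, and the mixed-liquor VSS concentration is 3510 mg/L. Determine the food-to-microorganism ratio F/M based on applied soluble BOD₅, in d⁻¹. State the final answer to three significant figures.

F/M = Q·S₀ / (V·X) = 2620 × 145 / (1280 × 3510) = 0.08456 g soluble BOD₅·(g VSS·d)⁻¹.

F/M ≈ 0.0846 d⁻¹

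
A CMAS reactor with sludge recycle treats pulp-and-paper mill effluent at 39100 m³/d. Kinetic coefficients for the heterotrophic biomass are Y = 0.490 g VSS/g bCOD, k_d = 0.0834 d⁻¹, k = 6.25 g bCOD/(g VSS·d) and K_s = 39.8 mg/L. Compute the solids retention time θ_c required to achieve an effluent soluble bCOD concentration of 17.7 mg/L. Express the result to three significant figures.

θ_c ≈ 1.16 d

At the target effluent, Y k S/(K_s+S) = 0.490×6.25×17.7/57.50 = 0.9427 d⁻¹.
Then 1/θ_c = μ − k_d = 0.9427 − 0.0834 = 0.8593 d⁻¹, giving θ_c = 1.164 d.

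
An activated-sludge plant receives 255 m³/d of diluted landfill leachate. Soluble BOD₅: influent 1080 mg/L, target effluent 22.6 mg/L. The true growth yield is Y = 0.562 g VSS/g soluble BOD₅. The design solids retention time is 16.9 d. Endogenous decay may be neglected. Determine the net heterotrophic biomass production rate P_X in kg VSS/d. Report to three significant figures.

No decay correction is needed, so Y_obs = Y = 0.562.
Mass of soluble BOD₅ removed per day: Q(S₀ − S) = 255 × 1057 g/m³ = 269.6 kg/d.
So the net sludge growth is P_X = 0.5620 × 269.6 = 151.5 kg VSS/d.

P_X ≈ 152 kg VSS/d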